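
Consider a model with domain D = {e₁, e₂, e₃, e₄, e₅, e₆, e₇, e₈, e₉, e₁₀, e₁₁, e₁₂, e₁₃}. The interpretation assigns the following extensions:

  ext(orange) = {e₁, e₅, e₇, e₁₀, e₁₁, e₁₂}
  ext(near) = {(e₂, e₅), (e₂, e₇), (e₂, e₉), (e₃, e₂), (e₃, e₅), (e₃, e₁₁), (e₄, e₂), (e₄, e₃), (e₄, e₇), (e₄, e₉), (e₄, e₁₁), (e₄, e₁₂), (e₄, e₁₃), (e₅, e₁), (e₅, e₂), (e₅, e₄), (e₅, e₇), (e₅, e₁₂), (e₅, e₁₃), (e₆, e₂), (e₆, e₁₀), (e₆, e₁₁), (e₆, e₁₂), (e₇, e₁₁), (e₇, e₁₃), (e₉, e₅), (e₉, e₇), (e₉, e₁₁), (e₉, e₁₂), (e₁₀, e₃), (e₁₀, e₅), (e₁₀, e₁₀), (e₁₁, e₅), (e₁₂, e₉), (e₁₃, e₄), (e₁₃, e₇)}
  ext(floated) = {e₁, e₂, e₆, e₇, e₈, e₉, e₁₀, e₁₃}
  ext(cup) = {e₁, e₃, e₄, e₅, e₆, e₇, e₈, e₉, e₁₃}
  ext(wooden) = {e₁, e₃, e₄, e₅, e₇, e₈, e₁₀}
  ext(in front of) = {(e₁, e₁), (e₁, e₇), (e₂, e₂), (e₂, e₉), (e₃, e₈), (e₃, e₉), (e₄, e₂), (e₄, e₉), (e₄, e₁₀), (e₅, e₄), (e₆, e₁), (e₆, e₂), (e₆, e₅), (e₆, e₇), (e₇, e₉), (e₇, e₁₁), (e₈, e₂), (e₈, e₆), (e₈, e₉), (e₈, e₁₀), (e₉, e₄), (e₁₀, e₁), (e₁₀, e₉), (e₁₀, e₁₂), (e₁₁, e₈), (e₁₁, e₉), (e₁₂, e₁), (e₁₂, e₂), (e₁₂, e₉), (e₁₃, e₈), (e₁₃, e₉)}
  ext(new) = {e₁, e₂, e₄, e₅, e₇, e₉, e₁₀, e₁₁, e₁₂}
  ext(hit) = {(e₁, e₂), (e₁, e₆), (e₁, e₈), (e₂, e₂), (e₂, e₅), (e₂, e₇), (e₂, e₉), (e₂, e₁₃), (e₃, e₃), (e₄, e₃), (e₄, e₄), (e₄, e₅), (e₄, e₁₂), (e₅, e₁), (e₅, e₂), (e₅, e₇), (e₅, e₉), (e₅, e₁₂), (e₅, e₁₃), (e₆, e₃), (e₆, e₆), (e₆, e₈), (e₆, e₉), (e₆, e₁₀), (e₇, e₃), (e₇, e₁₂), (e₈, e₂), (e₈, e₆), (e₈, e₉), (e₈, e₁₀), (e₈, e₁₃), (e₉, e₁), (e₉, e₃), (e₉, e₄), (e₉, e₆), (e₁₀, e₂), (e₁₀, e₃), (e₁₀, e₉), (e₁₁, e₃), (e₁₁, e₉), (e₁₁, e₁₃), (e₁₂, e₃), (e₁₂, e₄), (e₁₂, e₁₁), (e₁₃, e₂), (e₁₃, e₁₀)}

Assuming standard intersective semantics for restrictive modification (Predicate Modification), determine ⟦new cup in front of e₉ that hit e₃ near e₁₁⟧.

{e₄, e₇}

⟦in front of e₉⟧ = {x : ⟨x, e₉⟩ ∈ ⟦in front of⟧} = {e₂, e₃, e₄, e₇, e₈, e₁₀, e₁₁, e₁₂, e₁₃}
⟦that hit e₃⟧ = {x : ⟨x, e₃⟩ ∈ ⟦hit⟧} = {e₃, e₄, e₆, e₇, e₉, e₁₀, e₁₁, e₁₂}
⟦near e₁₁⟧ = {x : ⟨x, e₁₁⟩ ∈ ⟦near⟧} = {e₃, e₄, e₆, e₇, e₉}
⟦cup⟧ = {e₁, e₃, e₄, e₅, e₆, e₇, e₈, e₉, e₁₃}
… ∩ ⟦in front of e₉⟧ = {e₁, e₃, e₄, e₅, e₆, e₇, e₈, e₉, e₁₃} ∩ {e₂, e₃, e₄, e₇, e₈, e₁₀, e₁₁, e₁₂, e₁₃} = {e₃, e₄, e₇, e₈, e₁₃}
… ∩ ⟦that hit e₃⟧ = {e₃, e₄, e₇, e₈, e₁₃} ∩ {e₃, e₄, e₆, e₇, e₉, e₁₀, e₁₁, e₁₂} = {e₃, e₄, e₇}
… ∩ ⟦near e₁₁⟧ = {e₃, e₄, e₇} ∩ {e₃, e₄, e₆, e₇, e₉} = {e₃, e₄, e₇}
… ∩ ⟦new⟧ = {e₃, e₄, e₇} ∩ {e₁, e₂, e₄, e₅, e₇, e₉, e₁₀, e₁₁, e₁₂} = {e₄, e₇}
So ⟦new cup in front of e₉ that hit e₃ near e₁₁⟧ = {e₄, e₇}.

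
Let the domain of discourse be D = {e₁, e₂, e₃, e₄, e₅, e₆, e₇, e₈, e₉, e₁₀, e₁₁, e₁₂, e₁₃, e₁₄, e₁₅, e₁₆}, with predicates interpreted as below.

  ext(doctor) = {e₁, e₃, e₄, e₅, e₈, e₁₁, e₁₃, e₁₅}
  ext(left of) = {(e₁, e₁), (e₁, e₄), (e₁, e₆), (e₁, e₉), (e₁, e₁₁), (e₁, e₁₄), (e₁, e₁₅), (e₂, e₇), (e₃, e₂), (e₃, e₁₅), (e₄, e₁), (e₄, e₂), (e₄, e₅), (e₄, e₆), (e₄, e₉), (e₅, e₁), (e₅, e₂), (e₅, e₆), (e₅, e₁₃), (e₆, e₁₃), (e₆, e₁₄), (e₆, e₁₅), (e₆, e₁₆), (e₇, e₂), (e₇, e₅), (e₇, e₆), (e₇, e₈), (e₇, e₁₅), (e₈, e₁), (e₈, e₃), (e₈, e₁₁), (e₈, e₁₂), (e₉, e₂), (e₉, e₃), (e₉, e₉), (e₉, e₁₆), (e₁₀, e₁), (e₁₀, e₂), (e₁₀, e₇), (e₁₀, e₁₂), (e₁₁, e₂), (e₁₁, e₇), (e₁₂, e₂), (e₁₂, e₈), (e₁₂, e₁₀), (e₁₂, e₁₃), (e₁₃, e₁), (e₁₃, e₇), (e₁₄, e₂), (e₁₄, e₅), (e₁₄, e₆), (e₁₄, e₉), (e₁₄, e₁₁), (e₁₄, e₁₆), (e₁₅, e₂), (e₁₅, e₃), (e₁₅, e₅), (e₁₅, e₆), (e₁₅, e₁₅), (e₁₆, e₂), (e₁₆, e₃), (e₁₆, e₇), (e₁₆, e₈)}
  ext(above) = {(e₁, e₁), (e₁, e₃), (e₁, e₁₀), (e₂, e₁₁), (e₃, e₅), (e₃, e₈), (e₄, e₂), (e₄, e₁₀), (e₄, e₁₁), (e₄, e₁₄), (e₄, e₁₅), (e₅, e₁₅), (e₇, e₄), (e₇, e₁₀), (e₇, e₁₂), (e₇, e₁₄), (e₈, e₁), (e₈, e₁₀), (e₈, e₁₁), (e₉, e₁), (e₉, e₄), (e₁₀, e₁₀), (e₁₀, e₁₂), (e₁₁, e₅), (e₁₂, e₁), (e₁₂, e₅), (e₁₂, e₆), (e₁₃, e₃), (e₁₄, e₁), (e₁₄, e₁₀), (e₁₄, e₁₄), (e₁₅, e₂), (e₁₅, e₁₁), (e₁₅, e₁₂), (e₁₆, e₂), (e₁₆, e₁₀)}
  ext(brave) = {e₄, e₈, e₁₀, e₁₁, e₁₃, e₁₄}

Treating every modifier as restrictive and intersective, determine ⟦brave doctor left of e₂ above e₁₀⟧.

⟦left of e₂⟧ = {x : ⟨x, e₂⟩ ∈ ⟦left of⟧} = {e₃, e₄, e₅, e₇, e₉, e₁₀, e₁₁, e₁₂, e₁₄, e₁₅, e₁₆}
⟦above e₁₀⟧ = {x : ⟨x, e₁₀⟩ ∈ ⟦above⟧} = {e₁, e₄, e₇, e₈, e₁₀, e₁₄, e₁₆}
⟦doctor⟧ = {e₁, e₃, e₄, e₅, e₈, e₁₁, e₁₃, e₁₅}
… ∩ ⟦left of e₂⟧ = {e₁, e₃, e₄, e₅, e₈, e₁₁, e₁₃, e₁₅} ∩ {e₃, e₄, e₅, e₇, e₉, e₁₀, e₁₁, e₁₂, e₁₄, e₁₅, e₁₆} = {e₃, e₄, e₅, e₁₁, e₁₅}
… ∩ ⟦above e₁₀⟧ = {e₃, e₄, e₅, e₁₁, e₁₅} ∩ {e₁, e₄, e₇, e₈, e₁₀, e₁₄, e₁₆} = {e₄}
… ∩ ⟦brave⟧ = {e₄} ∩ {e₄, e₈, e₁₀, e₁₁, e₁₃, e₁₄} = {e₄}
So ⟦brave doctor left of e₂ above e₁₀⟧ = {e₄}.

{e₄}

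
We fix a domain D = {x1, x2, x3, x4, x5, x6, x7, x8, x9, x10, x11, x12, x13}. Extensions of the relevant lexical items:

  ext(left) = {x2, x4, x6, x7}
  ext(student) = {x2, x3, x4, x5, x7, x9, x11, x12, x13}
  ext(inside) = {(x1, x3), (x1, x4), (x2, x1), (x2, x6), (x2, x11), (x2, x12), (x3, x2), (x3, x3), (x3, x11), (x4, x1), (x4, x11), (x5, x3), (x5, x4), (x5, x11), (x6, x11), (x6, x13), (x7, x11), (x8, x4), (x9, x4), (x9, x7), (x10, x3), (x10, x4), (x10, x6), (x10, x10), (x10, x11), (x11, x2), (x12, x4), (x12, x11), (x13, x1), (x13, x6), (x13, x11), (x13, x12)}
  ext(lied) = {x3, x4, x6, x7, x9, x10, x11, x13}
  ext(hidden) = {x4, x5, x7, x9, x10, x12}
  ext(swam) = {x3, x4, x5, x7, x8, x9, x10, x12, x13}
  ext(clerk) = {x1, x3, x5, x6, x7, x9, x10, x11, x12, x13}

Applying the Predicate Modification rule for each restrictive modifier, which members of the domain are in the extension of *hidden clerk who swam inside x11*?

⟦who swam⟧ = ⟦swam⟧ = {x3, x4, x5, x7, x8, x9, x10, x12, x13}
⟦inside x11⟧ = {x : ⟨x, x11⟩ ∈ ⟦inside⟧} = {x2, x3, x4, x5, x6, x7, x10, x12, x13}
⟦clerk⟧ = {x1, x3, x5, x6, x7, x9, x10, x11, x12, x13}
… ∩ ⟦who swam⟧ = {x1, x3, x5, x6, x7, x9, x10, x11, x12, x13} ∩ {x3, x4, x5, x7, x8, x9, x10, x12, x13} = {x3, x5, x7, x9, x10, x12, x13}
… ∩ ⟦inside x11⟧ = {x3, x5, x7, x9, x10, x12, x13} ∩ {x2, x3, x4, x5, x6, x7, x10, x12, x13} = {x3, x5, x7, x10, x12, x13}
… ∩ ⟦hidden⟧ = {x3, x5, x7, x10, x12, x13} ∩ {x4, x5, x7, x9, x10, x12} = {x5, x7, x10, x12}
So ⟦hidden clerk who swam inside x11⟧ = {x5, x7, x10, x12}.

{x5, x7, x10, x12}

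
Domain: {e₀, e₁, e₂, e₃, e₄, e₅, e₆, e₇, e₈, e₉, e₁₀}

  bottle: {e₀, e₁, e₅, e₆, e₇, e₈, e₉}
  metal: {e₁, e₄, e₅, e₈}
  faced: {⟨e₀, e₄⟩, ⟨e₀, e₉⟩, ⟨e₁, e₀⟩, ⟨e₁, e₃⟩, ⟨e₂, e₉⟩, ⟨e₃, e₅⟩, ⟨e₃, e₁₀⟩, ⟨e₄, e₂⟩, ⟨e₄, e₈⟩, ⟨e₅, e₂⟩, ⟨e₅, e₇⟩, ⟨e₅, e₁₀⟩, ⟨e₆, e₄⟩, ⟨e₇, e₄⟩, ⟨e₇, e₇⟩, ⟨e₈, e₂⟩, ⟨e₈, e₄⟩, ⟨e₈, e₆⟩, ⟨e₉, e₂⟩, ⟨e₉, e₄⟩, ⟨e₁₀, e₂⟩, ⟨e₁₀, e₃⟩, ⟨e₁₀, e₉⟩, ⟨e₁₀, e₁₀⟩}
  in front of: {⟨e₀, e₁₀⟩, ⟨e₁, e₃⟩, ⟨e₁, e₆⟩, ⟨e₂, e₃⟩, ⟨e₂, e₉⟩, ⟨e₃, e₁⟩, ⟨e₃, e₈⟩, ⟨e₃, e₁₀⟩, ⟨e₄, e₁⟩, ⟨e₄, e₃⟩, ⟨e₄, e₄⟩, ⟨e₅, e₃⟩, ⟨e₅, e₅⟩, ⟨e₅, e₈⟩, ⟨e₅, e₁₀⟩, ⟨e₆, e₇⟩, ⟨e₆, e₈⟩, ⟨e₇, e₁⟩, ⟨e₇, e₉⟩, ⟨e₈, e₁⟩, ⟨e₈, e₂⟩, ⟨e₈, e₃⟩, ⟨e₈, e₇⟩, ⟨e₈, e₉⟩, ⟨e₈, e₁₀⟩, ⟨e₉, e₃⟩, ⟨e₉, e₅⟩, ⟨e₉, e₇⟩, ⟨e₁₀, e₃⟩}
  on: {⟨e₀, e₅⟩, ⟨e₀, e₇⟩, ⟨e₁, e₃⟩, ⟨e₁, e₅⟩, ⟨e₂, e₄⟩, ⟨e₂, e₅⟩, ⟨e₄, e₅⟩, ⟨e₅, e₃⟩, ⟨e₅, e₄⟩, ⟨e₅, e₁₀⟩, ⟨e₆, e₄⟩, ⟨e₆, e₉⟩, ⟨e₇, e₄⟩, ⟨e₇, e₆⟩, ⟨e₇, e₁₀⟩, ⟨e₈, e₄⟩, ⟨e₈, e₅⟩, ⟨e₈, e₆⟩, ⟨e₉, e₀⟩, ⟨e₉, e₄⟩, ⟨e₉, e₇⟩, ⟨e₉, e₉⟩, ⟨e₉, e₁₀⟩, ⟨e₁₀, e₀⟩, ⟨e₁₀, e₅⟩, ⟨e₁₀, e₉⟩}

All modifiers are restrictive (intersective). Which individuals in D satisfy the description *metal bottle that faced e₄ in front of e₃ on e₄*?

⟦that faced e₄⟧ = {x : ⟨x, e₄⟩ ∈ ⟦faced⟧} = {e₀, e₆, e₇, e₈, e₉}
⟦in front of e₃⟧ = {x : ⟨x, e₃⟩ ∈ ⟦in front of⟧} = {e₁, e₂, e₄, e₅, e₈, e₉, e₁₀}
⟦on e₄⟧ = {x : ⟨x, e₄⟩ ∈ ⟦on⟧} = {e₂, e₅, e₆, e₇, e₈, e₉}
⟦bottle⟧ = {e₀, e₁, e₅, e₆, e₇, e₈, e₉}
… ∩ ⟦that faced e₄⟧ = {e₀, e₁, e₅, e₆, e₇, e₈, e₉} ∩ {e₀, e₆, e₇, e₈, e₉} = {e₀, e₆, e₇, e₈, e₉}
… ∩ ⟦in front of e₃⟧ = {e₀, e₆, e₇, e₈, e₉} ∩ {e₁, e₂, e₄, e₅, e₈, e₉, e₁₀} = {e₈, e₉}
… ∩ ⟦on e₄⟧ = {e₈, e₉} ∩ {e₂, e₅, e₆, e₇, e₈, e₉} = {e₈, e₉}
… ∩ ⟦metal⟧ = {e₈, e₉} ∩ {e₁, e₄, e₅, e₈} = {e₈}
So ⟦metal bottle that faced e₄ in front of e₃ on e₄⟧ = {e₈}.

{e₈}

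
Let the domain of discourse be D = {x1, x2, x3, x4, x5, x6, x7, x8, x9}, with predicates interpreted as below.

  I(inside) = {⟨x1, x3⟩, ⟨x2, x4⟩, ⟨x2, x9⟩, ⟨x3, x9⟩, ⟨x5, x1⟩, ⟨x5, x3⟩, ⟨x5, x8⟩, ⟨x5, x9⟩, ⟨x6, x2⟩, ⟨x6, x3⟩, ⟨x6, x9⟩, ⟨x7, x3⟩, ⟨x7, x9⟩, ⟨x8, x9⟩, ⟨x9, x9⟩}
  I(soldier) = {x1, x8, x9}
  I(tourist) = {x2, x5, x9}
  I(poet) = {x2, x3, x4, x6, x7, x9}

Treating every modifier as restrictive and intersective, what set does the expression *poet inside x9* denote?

⟦inside x9⟧ = {x : ⟨x, x9⟩ ∈ ⟦inside⟧} = {x2, x3, x5, x6, x7, x8, x9}
⟦poet⟧ = {x2, x3, x4, x6, x7, x9}
… ∩ ⟦inside x9⟧ = {x2, x3, x4, x6, x7, x9} ∩ {x2, x3, x5, x6, x7, x8, x9} = {x2, x3, x6, x7, x9}
So ⟦poet inside x9⟧ = {x2, x3, x6, x7, x9}.

{x2, x3, x6, x7, x9}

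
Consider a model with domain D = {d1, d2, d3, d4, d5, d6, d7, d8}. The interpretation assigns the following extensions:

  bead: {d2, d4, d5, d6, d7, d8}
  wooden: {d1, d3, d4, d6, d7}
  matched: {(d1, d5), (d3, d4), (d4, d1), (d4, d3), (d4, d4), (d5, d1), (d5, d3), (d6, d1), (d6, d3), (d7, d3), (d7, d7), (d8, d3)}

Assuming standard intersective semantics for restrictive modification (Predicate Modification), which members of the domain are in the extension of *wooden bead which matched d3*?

{d4, d6, d7}

⟦which matched d3⟧ = {x : ⟨x, d3⟩ ∈ ⟦matched⟧} = {d4, d5, d6, d7, d8}
⟦bead⟧ = {d2, d4, d5, d6, d7, d8}
… ∩ ⟦which matched d3⟧ = {d2, d4, d5, d6, d7, d8} ∩ {d4, d5, d6, d7, d8} = {d4, d5, d6, d7, d8}
… ∩ ⟦wooden⟧ = {d4, d5, d6, d7, d8} ∩ {d1, d3, d4, d6, d7} = {d4, d6, d7}
So ⟦wooden bead which matched d3⟧ = {d4, d6, d7}.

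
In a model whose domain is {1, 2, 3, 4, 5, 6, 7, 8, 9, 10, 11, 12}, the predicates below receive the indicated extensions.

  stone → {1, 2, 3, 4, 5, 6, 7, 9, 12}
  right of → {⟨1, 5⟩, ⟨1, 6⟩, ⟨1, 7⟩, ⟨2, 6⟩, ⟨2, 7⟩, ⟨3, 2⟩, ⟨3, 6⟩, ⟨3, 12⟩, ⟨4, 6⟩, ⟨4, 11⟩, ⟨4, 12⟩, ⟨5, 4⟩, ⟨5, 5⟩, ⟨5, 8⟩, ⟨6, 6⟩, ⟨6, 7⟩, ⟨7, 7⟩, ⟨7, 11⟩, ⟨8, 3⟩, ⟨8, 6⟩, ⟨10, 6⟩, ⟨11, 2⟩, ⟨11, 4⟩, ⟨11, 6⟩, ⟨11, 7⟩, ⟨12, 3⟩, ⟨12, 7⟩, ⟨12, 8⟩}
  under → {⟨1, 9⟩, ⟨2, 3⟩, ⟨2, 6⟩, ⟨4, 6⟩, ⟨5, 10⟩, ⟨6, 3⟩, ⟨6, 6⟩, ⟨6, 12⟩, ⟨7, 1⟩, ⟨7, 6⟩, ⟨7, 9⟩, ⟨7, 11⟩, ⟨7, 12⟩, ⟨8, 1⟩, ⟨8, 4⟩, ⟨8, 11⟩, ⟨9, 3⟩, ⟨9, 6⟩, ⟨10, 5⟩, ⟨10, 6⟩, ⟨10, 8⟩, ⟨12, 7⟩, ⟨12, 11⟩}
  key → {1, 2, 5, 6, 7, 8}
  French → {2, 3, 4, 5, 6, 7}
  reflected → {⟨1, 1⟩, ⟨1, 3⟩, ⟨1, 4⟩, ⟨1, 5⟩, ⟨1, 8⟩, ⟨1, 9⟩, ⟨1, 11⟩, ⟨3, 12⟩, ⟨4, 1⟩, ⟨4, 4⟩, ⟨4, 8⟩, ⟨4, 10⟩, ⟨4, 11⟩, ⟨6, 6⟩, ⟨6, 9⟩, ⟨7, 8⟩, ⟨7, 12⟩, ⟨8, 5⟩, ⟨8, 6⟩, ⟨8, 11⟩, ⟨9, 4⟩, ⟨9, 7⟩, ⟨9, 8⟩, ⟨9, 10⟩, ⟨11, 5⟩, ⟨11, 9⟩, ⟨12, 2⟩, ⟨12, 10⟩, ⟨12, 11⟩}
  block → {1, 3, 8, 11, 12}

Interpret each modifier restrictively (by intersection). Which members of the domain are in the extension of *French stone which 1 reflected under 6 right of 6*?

⟦which 1 reflected⟧ = {x : ⟨1, x⟩ ∈ ⟦reflected⟧} = {1, 3, 4, 5, 8, 9, 11}
⟦under 6⟧ = {x : ⟨x, 6⟩ ∈ ⟦under⟧} = {2, 4, 6, 7, 9, 10}
⟦right of 6⟧ = {x : ⟨x, 6⟩ ∈ ⟦right of⟧} = {1, 2, 3, 4, 6, 8, 10, 11}
⟦stone⟧ = {1, 2, 3, 4, 5, 6, 7, 9, 12}
… ∩ ⟦which 1 reflected⟧ = {1, 2, 3, 4, 5, 6, 7, 9, 12} ∩ {1, 3, 4, 5, 8, 9, 11} = {1, 3, 4, 5, 9}
… ∩ ⟦under 6⟧ = {1, 3, 4, 5, 9} ∩ {2, 4, 6, 7, 9, 10} = {4, 9}
… ∩ ⟦right of 6⟧ = {4, 9} ∩ {1, 2, 3, 4, 6, 8, 10, 11} = {4}
… ∩ ⟦French⟧ = {4} ∩ {2, 3, 4, 5, 6, 7} = {4}
So ⟦French stone which 1 reflected under 6 right of 6⟧ = {4}.

{4}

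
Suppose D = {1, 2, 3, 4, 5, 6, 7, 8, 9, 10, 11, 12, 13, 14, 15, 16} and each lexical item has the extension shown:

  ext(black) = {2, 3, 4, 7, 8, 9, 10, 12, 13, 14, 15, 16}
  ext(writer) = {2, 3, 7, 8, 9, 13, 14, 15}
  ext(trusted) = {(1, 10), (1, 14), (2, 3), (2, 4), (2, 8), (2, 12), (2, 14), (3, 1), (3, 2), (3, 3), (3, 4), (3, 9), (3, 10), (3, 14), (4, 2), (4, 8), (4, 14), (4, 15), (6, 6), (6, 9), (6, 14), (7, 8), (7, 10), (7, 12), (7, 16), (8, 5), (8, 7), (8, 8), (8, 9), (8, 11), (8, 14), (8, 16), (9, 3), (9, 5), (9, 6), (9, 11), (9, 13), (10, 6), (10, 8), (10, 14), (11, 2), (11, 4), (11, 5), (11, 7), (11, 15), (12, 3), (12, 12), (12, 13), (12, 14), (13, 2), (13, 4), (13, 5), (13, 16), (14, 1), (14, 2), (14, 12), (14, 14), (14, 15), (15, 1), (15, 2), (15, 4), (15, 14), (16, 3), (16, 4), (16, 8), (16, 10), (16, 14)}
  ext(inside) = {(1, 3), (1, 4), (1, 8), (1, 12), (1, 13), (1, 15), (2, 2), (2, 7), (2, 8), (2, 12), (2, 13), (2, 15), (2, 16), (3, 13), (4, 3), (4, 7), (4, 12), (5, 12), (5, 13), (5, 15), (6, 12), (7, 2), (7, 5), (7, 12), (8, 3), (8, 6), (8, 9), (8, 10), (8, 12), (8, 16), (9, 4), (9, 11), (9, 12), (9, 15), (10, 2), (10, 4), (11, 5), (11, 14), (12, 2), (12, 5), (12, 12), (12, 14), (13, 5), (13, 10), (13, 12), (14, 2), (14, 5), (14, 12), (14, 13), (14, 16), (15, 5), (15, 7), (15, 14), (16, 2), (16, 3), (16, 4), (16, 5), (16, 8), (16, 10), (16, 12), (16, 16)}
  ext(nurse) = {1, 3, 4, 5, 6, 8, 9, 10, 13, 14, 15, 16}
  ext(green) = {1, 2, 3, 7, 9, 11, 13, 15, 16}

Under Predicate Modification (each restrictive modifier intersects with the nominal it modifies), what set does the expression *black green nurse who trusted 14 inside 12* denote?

{16}

⟦who trusted 14⟧ = {x : ⟨x, 14⟩ ∈ ⟦trusted⟧} = {1, 2, 3, 4, 6, 8, 10, 12, 14, 15, 16}
⟦inside 12⟧ = {x : ⟨x, 12⟩ ∈ ⟦inside⟧} = {1, 2, 4, 5, 6, 7, 8, 9, 12, 13, 14, 16}
⟦nurse⟧ = {1, 3, 4, 5, 6, 8, 9, 10, 13, 14, 15, 16}
… ∩ ⟦who trusted 14⟧ = {1, 3, 4, 5, 6, 8, 9, 10, 13, 14, 15, 16} ∩ {1, 2, 3, 4, 6, 8, 10, 12, 14, 15, 16} = {1, 3, 4, 6, 8, 10, 14, 15, 16}
… ∩ ⟦inside 12⟧ = {1, 3, 4, 6, 8, 10, 14, 15, 16} ∩ {1, 2, 4, 5, 6, 7, 8, 9, 12, 13, 14, 16} = {1, 4, 6, 8, 14, 16}
… ∩ ⟦black⟧ = {1, 4, 6, 8, 14, 16} ∩ {2, 3, 4, 7, 8, 9, 10, 12, 13, 14, 15, 16} = {4, 8, 14, 16}
… ∩ ⟦green⟧ = {4, 8, 14, 16} ∩ {1, 2, 3, 7, 9, 11, 13, 15, 16} = {16}
So ⟦black green nurse who trusted 14 inside 12⟧ = {16}.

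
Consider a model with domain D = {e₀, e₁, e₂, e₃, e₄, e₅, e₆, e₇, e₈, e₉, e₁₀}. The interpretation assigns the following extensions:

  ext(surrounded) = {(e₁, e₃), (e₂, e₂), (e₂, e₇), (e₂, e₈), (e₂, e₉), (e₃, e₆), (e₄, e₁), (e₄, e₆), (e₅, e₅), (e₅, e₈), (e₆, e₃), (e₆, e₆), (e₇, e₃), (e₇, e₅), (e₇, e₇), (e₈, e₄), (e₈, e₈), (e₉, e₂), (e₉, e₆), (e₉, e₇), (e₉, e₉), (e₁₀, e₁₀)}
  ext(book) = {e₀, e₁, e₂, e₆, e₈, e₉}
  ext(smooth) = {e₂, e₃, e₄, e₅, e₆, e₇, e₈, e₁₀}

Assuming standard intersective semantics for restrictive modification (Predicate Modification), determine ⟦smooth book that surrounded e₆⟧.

{e₆}

⟦that surrounded e₆⟧ = {x : ⟨x, e₆⟩ ∈ ⟦surrounded⟧} = {e₃, e₄, e₆, e₉}
⟦book⟧ = {e₀, e₁, e₂, e₆, e₈, e₉}
… ∩ ⟦that surrounded e₆⟧ = {e₀, e₁, e₂, e₆, e₈, e₉} ∩ {e₃, e₄, e₆, e₉} = {e₆, e₉}
… ∩ ⟦smooth⟧ = {e₆, e₉} ∩ {e₂, e₃, e₄, e₅, e₆, e₇, e₈, e₁₀} = {e₆}
So ⟦smooth book that surrounded e₆⟧ = {e₆}.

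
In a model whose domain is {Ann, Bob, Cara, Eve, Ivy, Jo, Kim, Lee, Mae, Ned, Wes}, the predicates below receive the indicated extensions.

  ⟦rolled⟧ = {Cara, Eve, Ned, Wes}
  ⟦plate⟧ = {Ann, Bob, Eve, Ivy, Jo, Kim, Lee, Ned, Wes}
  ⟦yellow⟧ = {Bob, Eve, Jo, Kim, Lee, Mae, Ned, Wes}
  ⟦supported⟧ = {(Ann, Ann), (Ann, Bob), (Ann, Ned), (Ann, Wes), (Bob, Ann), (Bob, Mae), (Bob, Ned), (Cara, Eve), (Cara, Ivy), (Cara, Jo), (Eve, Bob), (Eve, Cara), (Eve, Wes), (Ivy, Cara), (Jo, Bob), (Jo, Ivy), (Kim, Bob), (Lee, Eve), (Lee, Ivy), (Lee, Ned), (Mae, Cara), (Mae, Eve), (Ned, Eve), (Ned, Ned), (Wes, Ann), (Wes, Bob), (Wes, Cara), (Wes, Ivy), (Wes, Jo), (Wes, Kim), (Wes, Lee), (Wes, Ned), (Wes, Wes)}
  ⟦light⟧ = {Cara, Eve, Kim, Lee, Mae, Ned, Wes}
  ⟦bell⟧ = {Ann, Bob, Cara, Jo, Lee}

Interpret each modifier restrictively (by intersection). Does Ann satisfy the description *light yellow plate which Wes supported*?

⟦which Wes supported⟧ = {x : ⟨Wes, x⟩ ∈ ⟦supported⟧} = {Ann, Bob, Cara, Ivy, Jo, Kim, Lee, Ned, Wes}
⟦plate⟧ = {Ann, Bob, Eve, Ivy, Jo, Kim, Lee, Ned, Wes}
… ∩ ⟦which Wes supported⟧ = {Ann, Bob, Eve, Ivy, Jo, Kim, Lee, Ned, Wes} ∩ {Ann, Bob, Cara, Ivy, Jo, Kim, Lee, Ned, Wes} = {Ann, Bob, Ivy, Jo, Kim, Lee, Ned, Wes}
… ∩ ⟦light⟧ = {Ann, Bob, Ivy, Jo, Kim, Lee, Ned, Wes} ∩ {Cara, Eve, Kim, Lee, Mae, Ned, Wes} = {Kim, Lee, Ned, Wes}
… ∩ ⟦yellow⟧ = {Kim, Lee, Ned, Wes} ∩ {Bob, Eve, Jo, Kim, Lee, Mae, Ned, Wes} = {Kim, Lee, Ned, Wes}
⟦light yellow plate which Wes supported⟧ = {Kim, Lee, Ned, Wes}; Ann ∉ this set.

no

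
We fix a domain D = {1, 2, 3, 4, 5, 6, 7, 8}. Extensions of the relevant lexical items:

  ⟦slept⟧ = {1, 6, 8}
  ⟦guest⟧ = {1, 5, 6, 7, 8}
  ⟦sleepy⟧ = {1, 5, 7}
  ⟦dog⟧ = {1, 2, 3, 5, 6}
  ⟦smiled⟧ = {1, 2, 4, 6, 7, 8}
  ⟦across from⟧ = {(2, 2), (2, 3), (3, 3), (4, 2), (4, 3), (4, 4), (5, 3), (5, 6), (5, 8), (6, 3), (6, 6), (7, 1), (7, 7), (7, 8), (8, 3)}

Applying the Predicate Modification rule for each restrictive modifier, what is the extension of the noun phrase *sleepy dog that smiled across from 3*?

⟦that smiled⟧ = ⟦smiled⟧ = {1, 2, 4, 6, 7, 8}
⟦across from 3⟧ = {x : ⟨x, 3⟩ ∈ ⟦across from⟧} = {2, 3, 4, 5, 6, 8}
⟦dog⟧ = {1, 2, 3, 5, 6}
… ∩ ⟦that smiled⟧ = {1, 2, 3, 5, 6} ∩ {1, 2, 4, 6, 7, 8} = {1, 2, 6}
… ∩ ⟦across from 3⟧ = {1, 2, 6} ∩ {2, 3, 4, 5, 6, 8} = {2, 6}
… ∩ ⟦sleepy⟧ = {2, 6} ∩ {1, 5, 7} = ∅
So ⟦sleepy dog that smiled across from 3⟧ = { }.

{ }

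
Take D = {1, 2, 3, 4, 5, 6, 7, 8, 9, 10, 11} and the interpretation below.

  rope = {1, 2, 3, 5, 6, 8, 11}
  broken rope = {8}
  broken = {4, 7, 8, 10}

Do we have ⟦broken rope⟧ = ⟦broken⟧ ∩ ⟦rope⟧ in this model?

⟦broken⟧ ∩ ⟦rope⟧ = {4, 7, 8, 10} ∩ {1, 2, 3, 5, 6, 8, 11} = {8}
Observed ⟦broken rope⟧ = {8}.
These coincide, so the modifier is intersective here.

yes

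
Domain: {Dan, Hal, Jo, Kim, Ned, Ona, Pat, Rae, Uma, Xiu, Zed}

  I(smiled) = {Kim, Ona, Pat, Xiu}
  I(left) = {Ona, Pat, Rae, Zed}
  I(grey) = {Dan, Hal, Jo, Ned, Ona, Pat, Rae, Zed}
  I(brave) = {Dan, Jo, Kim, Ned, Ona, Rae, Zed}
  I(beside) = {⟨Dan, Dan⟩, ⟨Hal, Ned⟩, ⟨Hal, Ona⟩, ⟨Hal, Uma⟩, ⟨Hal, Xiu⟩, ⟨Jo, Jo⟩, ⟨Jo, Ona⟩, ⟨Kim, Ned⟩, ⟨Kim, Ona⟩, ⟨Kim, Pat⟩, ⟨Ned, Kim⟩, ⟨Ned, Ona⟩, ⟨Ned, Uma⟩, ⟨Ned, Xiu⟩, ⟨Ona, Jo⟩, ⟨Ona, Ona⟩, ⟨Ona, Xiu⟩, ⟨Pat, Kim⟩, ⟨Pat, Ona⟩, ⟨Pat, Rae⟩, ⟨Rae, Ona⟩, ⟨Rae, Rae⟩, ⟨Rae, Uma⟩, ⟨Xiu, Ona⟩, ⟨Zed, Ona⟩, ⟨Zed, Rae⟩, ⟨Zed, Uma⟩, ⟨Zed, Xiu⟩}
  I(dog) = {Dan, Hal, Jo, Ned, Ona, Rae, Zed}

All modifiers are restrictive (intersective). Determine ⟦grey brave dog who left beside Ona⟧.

⟦who left⟧ = ⟦left⟧ = {Ona, Pat, Rae, Zed}
⟦beside Ona⟧ = {x : ⟨x, Ona⟩ ∈ ⟦beside⟧} = {Hal, Jo, Kim, Ned, Ona, Pat, Rae, Xiu, Zed}
⟦dog⟧ = {Dan, Hal, Jo, Ned, Ona, Rae, Zed}
… ∩ ⟦who left⟧ = {Dan, Hal, Jo, Ned, Ona, Rae, Zed} ∩ {Ona, Pat, Rae, Zed} = {Ona, Rae, Zed}
… ∩ ⟦beside Ona⟧ = {Ona, Rae, Zed} ∩ {Hal, Jo, Kim, Ned, Ona, Pat, Rae, Xiu, Zed} = {Ona, Rae, Zed}
… ∩ ⟦grey⟧ = {Ona, Rae, Zed} ∩ {Dan, Hal, Jo, Ned, Ona, Pat, Rae, Zed} = {Ona, Rae, Zed}
… ∩ ⟦brave⟧ = {Ona, Rae, Zed} ∩ {Dan, Jo, Kim, Ned, Ona, Rae, Zed} = {Ona, Rae, Zed}
So ⟦grey brave dog who left beside Ona⟧ = {Ona, Rae, Zed}.

{Ona, Rae, Zed}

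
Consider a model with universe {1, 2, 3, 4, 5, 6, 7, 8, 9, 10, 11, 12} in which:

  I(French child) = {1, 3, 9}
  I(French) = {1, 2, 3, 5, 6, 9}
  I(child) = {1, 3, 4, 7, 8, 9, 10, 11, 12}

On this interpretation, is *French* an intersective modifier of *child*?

yes

⟦French⟧ ∩ ⟦child⟧ = {1, 2, 3, 5, 6, 9} ∩ {1, 3, 4, 7, 8, 9, 10, 11, 12} = {1, 3, 9}
Observed ⟦French child⟧ = {1, 3, 9}.
These coincide, so the modifier is intersective here.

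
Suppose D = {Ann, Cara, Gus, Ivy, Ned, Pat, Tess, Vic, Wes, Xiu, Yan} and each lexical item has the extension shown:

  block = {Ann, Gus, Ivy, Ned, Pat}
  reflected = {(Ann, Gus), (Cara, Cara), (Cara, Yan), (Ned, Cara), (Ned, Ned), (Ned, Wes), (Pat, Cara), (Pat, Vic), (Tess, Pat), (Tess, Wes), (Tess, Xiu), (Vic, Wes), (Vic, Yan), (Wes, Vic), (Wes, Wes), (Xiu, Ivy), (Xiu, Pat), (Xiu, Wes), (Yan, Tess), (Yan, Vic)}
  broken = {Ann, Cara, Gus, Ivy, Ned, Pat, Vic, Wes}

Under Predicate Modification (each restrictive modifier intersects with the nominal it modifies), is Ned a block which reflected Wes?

yes

⟦which reflected Wes⟧ = {x : ⟨x, Wes⟩ ∈ ⟦reflected⟧} = {Ned, Tess, Vic, Wes, Xiu}
⟦block⟧ = {Ann, Gus, Ivy, Ned, Pat}
… ∩ ⟦which reflected Wes⟧ = {Ann, Gus, Ivy, Ned, Pat} ∩ {Ned, Tess, Vic, Wes, Xiu} = {Ned}
⟦block which reflected Wes⟧ = {Ned}; Ned ∈ this set.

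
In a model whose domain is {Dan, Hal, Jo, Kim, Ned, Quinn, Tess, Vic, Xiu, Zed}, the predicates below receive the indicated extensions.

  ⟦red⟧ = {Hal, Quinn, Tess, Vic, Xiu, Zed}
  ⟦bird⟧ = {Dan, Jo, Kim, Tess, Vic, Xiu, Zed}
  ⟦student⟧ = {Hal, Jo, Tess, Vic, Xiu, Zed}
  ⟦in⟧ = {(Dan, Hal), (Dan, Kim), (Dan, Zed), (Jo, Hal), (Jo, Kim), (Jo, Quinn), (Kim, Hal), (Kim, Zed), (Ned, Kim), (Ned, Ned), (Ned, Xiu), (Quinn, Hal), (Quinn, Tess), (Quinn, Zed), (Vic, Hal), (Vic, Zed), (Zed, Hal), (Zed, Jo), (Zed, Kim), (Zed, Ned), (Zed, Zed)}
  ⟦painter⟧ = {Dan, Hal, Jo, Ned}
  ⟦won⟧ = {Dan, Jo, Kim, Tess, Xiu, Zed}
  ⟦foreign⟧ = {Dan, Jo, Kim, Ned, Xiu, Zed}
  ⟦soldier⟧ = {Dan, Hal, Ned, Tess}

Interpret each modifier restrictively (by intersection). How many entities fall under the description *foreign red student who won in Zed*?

1

⟦who won⟧ = ⟦won⟧ = {Dan, Jo, Kim, Tess, Xiu, Zed}
⟦in Zed⟧ = {x : ⟨x, Zed⟩ ∈ ⟦in⟧} = {Dan, Kim, Quinn, Vic, Zed}
⟦student⟧ = {Hal, Jo, Tess, Vic, Xiu, Zed}
… ∩ ⟦who won⟧ = {Hal, Jo, Tess, Vic, Xiu, Zed} ∩ {Dan, Jo, Kim, Tess, Xiu, Zed} = {Jo, Tess, Xiu, Zed}
… ∩ ⟦in Zed⟧ = {Jo, Tess, Xiu, Zed} ∩ {Dan, Kim, Quinn, Vic, Zed} = {Zed}
… ∩ ⟦foreign⟧ = {Zed} ∩ {Dan, Jo, Kim, Ned, Xiu, Zed} = {Zed}
… ∩ ⟦red⟧ = {Zed} ∩ {Hal, Quinn, Tess, Vic, Xiu, Zed} = {Zed}
⟦foreign red student who won in Zed⟧ = {Zed}, so the cardinality is 1.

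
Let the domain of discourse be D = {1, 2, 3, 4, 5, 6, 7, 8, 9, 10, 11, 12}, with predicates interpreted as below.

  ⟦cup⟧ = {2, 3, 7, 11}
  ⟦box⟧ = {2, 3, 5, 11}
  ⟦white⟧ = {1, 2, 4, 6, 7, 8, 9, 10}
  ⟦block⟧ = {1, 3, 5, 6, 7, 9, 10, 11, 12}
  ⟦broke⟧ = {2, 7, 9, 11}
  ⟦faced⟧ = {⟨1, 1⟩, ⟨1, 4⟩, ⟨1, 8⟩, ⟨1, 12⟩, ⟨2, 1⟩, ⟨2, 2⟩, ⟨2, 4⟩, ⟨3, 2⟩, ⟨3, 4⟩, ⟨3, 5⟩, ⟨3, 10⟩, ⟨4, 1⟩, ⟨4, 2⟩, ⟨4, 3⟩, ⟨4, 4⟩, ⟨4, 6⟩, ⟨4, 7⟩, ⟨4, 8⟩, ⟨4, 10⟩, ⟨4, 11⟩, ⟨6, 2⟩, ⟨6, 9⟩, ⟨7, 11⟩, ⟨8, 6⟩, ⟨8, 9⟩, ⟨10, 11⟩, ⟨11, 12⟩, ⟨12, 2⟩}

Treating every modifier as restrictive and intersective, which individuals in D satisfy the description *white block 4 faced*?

{1, 6, 7, 10}

⟦4 faced⟧ = {x : ⟨4, x⟩ ∈ ⟦faced⟧} = {1, 2, 3, 4, 6, 7, 8, 10, 11}
⟦block⟧ = {1, 3, 5, 6, 7, 9, 10, 11, 12}
… ∩ ⟦4 faced⟧ = {1, 3, 5, 6, 7, 9, 10, 11, 12} ∩ {1, 2, 3, 4, 6, 7, 8, 10, 11} = {1, 3, 6, 7, 10, 11}
… ∩ ⟦white⟧ = {1, 3, 6, 7, 10, 11} ∩ {1, 2, 4, 6, 7, 8, 9, 10} = {1, 6, 7, 10}
So ⟦white block 4 faced⟧ = {1, 6, 7, 10}.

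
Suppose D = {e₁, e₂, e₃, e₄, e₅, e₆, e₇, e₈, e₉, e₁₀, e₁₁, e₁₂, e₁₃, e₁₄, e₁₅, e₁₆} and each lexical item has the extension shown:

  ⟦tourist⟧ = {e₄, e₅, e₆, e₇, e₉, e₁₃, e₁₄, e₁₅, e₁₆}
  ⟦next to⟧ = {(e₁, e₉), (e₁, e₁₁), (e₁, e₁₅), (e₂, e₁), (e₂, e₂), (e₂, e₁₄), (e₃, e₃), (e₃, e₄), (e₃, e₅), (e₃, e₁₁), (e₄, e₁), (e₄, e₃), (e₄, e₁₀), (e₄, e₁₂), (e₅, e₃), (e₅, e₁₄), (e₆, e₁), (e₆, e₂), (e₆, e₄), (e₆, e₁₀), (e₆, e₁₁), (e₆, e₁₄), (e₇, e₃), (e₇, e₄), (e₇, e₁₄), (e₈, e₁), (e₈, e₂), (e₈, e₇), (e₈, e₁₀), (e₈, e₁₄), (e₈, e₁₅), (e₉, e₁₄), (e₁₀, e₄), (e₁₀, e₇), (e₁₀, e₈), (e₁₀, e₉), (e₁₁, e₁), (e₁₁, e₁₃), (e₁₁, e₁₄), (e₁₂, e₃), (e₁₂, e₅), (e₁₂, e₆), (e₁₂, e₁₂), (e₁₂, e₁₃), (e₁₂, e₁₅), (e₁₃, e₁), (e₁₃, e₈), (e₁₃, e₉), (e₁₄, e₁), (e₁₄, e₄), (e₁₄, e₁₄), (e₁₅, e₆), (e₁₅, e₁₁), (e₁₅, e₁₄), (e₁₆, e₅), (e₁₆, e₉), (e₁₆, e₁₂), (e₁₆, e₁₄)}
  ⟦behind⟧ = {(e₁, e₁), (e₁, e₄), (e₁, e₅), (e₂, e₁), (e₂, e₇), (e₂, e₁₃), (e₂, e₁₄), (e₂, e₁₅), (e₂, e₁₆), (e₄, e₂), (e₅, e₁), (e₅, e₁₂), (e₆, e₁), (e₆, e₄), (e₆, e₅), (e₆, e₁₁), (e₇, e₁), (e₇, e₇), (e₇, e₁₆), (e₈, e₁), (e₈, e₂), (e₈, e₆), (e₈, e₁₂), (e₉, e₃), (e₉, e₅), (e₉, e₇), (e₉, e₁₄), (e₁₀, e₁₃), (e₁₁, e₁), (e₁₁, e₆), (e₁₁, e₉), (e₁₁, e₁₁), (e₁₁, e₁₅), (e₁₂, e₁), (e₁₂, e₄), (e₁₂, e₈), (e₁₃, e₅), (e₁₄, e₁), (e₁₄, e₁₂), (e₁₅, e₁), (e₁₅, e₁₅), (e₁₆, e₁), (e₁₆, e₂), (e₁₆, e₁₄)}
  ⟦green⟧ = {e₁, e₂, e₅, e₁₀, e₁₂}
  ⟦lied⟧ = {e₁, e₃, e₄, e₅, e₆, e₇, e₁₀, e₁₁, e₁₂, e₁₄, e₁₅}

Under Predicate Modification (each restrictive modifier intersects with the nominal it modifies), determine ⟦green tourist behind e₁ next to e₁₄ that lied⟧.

{e₅}

⟦behind e₁⟧ = {x : ⟨x, e₁⟩ ∈ ⟦behind⟧} = {e₁, e₂, e₅, e₆, e₇, e₈, e₁₁, e₁₂, e₁₄, e₁₅, e₁₆}
⟦next to e₁₄⟧ = {x : ⟨x, e₁₄⟩ ∈ ⟦next to⟧} = {e₂, e₅, e₆, e₇, e₈, e₉, e₁₁, e₁₄, e₁₅, e₁₆}
⟦that lied⟧ = ⟦lied⟧ = {e₁, e₃, e₄, e₅, e₆, e₇, e₁₀, e₁₁, e₁₂, e₁₄, e₁₅}
⟦tourist⟧ = {e₄, e₅, e₆, e₇, e₉, e₁₃, e₁₄, e₁₅, e₁₆}
… ∩ ⟦behind e₁⟧ = {e₄, e₅, e₆, e₇, e₉, e₁₃, e₁₄, e₁₅, e₁₆} ∩ {e₁, e₂, e₅, e₆, e₇, e₈, e₁₁, e₁₂, e₁₄, e₁₅, e₁₆} = {e₅, e₆, e₇, e₁₄, e₁₅, e₁₆}
… ∩ ⟦next to e₁₄⟧ = {e₅, e₆, e₇, e₁₄, e₁₅, e₁₆} ∩ {e₂, e₅, e₆, e₇, e₈, e₉, e₁₁, e₁₄, e₁₅, e₁₆} = {e₅, e₆, e₇, e₁₄, e₁₅, e₁₆}
… ∩ ⟦that lied⟧ = {e₅, e₆, e₇, e₁₄, e₁₅, e₁₆} ∩ {e₁, e₃, e₄, e₅, e₆, e₇, e₁₀, e₁₁, e₁₂, e₁₄, e₁₅} = {e₅, e₆, e₇, e₁₄, e₁₅}
… ∩ ⟦green⟧ = {e₅, e₆, e₇, e₁₄, e₁₅} ∩ {e₁, e₂, e₅, e₁₀, e₁₂} = {e₅}
So ⟦green tourist behind e₁ next to e₁₄ that lied⟧ = {e₅}.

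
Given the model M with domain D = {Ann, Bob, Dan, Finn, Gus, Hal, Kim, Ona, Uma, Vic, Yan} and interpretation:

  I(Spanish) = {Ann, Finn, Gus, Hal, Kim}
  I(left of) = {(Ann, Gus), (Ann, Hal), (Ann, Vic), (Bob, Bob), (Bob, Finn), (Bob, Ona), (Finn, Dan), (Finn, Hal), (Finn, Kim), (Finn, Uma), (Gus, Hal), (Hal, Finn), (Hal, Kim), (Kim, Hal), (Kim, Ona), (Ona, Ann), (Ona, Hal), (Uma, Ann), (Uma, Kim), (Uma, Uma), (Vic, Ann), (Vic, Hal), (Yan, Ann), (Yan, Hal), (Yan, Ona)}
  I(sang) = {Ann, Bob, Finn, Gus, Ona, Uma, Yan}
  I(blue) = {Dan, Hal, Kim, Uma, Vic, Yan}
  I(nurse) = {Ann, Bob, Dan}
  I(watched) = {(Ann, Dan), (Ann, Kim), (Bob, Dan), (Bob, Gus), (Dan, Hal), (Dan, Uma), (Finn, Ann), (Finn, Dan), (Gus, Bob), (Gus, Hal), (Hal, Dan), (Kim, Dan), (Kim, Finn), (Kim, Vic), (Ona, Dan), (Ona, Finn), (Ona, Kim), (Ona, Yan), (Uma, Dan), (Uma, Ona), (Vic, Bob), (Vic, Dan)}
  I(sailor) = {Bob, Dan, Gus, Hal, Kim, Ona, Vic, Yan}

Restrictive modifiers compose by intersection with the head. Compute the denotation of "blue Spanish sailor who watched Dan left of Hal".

{Kim}

⟦who watched Dan⟧ = {x : ⟨x, Dan⟩ ∈ ⟦watched⟧} = {Ann, Bob, Finn, Hal, Kim, Ona, Uma, Vic}
⟦left of Hal⟧ = {x : ⟨x, Hal⟩ ∈ ⟦left of⟧} = {Ann, Finn, Gus, Kim, Ona, Vic, Yan}
⟦sailor⟧ = {Bob, Dan, Gus, Hal, Kim, Ona, Vic, Yan}
… ∩ ⟦who watched Dan⟧ = {Bob, Dan, Gus, Hal, Kim, Ona, Vic, Yan} ∩ {Ann, Bob, Finn, Hal, Kim, Ona, Uma, Vic} = {Bob, Hal, Kim, Ona, Vic}
… ∩ ⟦left of Hal⟧ = {Bob, Hal, Kim, Ona, Vic} ∩ {Ann, Finn, Gus, Kim, Ona, Vic, Yan} = {Kim, Ona, Vic}
… ∩ ⟦blue⟧ = {Kim, Ona, Vic} ∩ {Dan, Hal, Kim, Uma, Vic, Yan} = {Kim, Vic}
… ∩ ⟦Spanish⟧ = {Kim, Vic} ∩ {Ann, Finn, Gus, Hal, Kim} = {Kim}
So ⟦blue Spanish sailor who watched Dan left of Hal⟧ = {Kim}.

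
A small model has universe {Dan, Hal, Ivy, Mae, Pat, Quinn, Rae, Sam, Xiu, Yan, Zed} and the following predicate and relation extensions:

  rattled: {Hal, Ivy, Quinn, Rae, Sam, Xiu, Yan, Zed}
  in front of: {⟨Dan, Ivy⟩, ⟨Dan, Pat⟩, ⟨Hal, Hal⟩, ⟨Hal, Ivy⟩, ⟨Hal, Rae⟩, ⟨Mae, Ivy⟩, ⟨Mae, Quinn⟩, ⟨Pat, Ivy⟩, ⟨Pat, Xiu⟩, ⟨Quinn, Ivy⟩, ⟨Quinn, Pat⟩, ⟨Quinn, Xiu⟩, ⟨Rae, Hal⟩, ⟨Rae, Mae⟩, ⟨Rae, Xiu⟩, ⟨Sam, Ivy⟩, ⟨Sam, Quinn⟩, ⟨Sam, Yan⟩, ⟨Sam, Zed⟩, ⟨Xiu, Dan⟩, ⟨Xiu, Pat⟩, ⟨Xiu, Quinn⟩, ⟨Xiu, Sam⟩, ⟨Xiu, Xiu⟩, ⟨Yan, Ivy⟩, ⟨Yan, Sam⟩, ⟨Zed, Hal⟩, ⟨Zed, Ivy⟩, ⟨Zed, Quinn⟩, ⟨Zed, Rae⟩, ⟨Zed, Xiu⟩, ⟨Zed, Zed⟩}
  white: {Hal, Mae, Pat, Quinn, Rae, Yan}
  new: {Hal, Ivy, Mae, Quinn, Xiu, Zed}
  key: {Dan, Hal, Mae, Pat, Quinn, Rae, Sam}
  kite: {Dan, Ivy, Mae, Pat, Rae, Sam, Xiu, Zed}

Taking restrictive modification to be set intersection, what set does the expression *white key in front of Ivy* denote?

{Hal, Mae, Pat, Quinn}

⟦in front of Ivy⟧ = {x : ⟨x, Ivy⟩ ∈ ⟦in front of⟧} = {Dan, Hal, Mae, Pat, Quinn, Sam, Yan, Zed}
⟦key⟧ = {Dan, Hal, Mae, Pat, Quinn, Rae, Sam}
… ∩ ⟦in front of Ivy⟧ = {Dan, Hal, Mae, Pat, Quinn, Rae, Sam} ∩ {Dan, Hal, Mae, Pat, Quinn, Sam, Yan, Zed} = {Dan, Hal, Mae, Pat, Quinn, Sam}
… ∩ ⟦white⟧ = {Dan, Hal, Mae, Pat, Quinn, Sam} ∩ {Hal, Mae, Pat, Quinn, Rae, Yan} = {Hal, Mae, Pat, Quinn}
So ⟦white key in front of Ivy⟧ = {Hal, Mae, Pat, Quinn}.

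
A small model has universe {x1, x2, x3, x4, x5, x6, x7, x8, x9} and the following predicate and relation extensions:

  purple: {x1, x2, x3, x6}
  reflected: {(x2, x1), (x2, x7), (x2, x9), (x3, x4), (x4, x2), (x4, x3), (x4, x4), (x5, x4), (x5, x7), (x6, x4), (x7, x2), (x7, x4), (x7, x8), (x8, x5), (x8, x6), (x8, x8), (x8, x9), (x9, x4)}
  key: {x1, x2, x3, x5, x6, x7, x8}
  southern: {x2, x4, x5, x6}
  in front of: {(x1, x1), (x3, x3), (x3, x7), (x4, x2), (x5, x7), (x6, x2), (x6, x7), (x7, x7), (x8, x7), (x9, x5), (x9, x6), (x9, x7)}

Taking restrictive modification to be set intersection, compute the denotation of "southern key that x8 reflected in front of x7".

⟦that x8 reflected⟧ = {x : ⟨x8, x⟩ ∈ ⟦reflected⟧} = {x5, x6, x8, x9}
⟦in front of x7⟧ = {x : ⟨x, x7⟩ ∈ ⟦in front of⟧} = {x3, x5, x6, x7, x8, x9}
⟦key⟧ = {x1, x2, x3, x5, x6, x7, x8}
… ∩ ⟦that x8 reflected⟧ = {x1, x2, x3, x5, x6, x7, x8} ∩ {x5, x6, x8, x9} = {x5, x6, x8}
… ∩ ⟦in front of x7⟧ = {x5, x6, x8} ∩ {x3, x5, x6, x7, x8, x9} = {x5, x6, x8}
… ∩ ⟦southern⟧ = {x5, x6, x8} ∩ {x2, x4, x5, x6} = {x5, x6}
So ⟦southern key that x8 reflected in front of x7⟧ = {x5, x6}.

{x5, x6}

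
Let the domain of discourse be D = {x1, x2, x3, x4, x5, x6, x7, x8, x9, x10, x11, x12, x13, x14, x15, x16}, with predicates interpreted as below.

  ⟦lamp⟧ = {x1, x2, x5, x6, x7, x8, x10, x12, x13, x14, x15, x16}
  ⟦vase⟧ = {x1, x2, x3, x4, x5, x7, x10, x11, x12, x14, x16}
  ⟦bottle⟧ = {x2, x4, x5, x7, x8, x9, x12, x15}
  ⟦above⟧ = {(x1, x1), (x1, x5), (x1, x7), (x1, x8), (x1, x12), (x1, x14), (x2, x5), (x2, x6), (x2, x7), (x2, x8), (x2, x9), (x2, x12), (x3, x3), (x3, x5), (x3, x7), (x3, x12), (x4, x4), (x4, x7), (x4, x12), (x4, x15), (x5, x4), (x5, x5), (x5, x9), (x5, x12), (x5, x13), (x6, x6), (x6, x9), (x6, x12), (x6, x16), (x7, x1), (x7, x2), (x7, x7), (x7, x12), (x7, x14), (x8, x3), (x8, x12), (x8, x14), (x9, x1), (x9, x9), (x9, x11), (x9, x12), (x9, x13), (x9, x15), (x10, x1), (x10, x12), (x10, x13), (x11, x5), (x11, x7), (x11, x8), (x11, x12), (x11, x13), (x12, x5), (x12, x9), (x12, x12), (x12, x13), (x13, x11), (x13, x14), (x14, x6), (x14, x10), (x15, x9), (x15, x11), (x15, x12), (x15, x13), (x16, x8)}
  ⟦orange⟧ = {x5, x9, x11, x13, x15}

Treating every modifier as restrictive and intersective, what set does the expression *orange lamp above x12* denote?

{x5, x15}

⟦above x12⟧ = {x : ⟨x, x12⟩ ∈ ⟦above⟧} = {x1, x2, x3, x4, x5, x6, x7, x8, x9, x10, x11, x12, x15}
⟦lamp⟧ = {x1, x2, x5, x6, x7, x8, x10, x12, x13, x14, x15, x16}
… ∩ ⟦above x12⟧ = {x1, x2, x5, x6, x7, x8, x10, x12, x13, x14, x15, x16} ∩ {x1, x2, x3, x4, x5, x6, x7, x8, x9, x10, x11, x12, x15} = {x1, x2, x5, x6, x7, x8, x10, x12, x15}
… ∩ ⟦orange⟧ = {x1, x2, x5, x6, x7, x8, x10, x12, x15} ∩ {x5, x9, x11, x13, x15} = {x5, x15}
So ⟦orange lamp above x12⟧ = {x5, x15}.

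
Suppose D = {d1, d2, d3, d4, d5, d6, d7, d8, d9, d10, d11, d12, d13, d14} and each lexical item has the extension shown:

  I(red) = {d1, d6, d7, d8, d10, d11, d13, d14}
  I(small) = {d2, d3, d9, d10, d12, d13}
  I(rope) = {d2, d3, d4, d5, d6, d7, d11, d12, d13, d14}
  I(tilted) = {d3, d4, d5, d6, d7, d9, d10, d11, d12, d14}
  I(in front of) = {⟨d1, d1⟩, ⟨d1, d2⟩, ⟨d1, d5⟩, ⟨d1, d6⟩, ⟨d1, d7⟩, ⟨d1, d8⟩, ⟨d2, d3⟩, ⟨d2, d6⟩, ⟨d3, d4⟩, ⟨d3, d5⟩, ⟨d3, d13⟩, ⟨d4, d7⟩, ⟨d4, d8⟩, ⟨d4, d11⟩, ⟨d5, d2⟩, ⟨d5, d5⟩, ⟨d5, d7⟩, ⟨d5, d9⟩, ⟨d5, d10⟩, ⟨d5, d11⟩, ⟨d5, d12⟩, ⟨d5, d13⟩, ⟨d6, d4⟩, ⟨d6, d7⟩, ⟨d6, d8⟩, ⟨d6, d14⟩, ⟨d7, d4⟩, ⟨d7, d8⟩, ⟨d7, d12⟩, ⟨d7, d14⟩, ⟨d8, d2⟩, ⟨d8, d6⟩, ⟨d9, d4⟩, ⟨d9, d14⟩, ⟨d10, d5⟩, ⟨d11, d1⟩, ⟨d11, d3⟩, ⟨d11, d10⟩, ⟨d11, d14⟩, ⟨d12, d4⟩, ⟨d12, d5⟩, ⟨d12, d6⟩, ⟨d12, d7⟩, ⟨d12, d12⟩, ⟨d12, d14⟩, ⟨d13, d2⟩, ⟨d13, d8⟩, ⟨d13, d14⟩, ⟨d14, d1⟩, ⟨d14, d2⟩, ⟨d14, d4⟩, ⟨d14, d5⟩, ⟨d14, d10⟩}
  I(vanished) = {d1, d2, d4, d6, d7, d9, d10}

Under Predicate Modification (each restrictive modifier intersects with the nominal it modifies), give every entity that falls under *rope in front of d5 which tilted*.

{d3, d5, d12, d14}

⟦in front of d5⟧ = {x : ⟨x, d5⟩ ∈ ⟦in front of⟧} = {d1, d3, d5, d10, d12, d14}
⟦which tilted⟧ = ⟦tilted⟧ = {d3, d4, d5, d6, d7, d9, d10, d11, d12, d14}
⟦rope⟧ = {d2, d3, d4, d5, d6, d7, d11, d12, d13, d14}
… ∩ ⟦in front of d5⟧ = {d2, d3, d4, d5, d6, d7, d11, d12, d13, d14} ∩ {d1, d3, d5, d10, d12, d14} = {d3, d5, d12, d14}
… ∩ ⟦which tilted⟧ = {d3, d5, d12, d14} ∩ {d3, d4, d5, d6, d7, d9, d10, d11, d12, d14} = {d3, d5, d12, d14}
So ⟦rope in front of d5 which tilted⟧ = {d3, d5, d12, d14}.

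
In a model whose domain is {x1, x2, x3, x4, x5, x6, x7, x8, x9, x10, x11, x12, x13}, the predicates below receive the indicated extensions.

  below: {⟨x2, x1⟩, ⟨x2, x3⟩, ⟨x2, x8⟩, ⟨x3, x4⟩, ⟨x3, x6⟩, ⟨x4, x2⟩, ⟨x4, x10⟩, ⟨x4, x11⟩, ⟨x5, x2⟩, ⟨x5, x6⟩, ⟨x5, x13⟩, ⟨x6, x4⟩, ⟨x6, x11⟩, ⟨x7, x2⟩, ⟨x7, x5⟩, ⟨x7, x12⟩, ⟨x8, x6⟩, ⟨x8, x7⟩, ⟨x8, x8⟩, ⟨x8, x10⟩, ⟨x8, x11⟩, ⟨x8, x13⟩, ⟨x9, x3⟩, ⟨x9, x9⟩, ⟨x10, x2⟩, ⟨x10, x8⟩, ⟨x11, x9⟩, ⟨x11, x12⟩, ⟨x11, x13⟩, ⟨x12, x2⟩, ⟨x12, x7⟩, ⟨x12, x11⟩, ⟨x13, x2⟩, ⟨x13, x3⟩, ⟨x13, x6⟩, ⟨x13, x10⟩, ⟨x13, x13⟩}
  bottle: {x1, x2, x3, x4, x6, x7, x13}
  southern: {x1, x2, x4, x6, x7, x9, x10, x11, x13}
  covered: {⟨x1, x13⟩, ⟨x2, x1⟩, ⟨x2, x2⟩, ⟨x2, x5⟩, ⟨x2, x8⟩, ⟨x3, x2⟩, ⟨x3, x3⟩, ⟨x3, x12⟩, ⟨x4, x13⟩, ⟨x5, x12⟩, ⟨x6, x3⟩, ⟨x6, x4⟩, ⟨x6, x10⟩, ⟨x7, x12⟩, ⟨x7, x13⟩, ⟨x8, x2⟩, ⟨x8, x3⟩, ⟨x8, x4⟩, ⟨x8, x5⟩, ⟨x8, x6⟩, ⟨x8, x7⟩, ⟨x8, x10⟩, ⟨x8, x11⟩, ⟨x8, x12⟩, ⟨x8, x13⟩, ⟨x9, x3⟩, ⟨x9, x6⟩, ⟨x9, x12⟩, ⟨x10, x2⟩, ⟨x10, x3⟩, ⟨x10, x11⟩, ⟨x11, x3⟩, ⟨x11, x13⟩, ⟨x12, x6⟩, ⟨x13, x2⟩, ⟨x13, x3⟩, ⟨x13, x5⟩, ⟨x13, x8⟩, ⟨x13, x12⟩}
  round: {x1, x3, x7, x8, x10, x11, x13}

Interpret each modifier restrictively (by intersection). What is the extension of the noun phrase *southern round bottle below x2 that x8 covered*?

⟦below x2⟧ = {x : ⟨x, x2⟩ ∈ ⟦below⟧} = {x4, x5, x7, x10, x12, x13}
⟦that x8 covered⟧ = {x : ⟨x8, x⟩ ∈ ⟦covered⟧} = {x2, x3, x4, x5, x6, x7, x10, x11, x12, x13}
⟦bottle⟧ = {x1, x2, x3, x4, x6, x7, x13}
… ∩ ⟦below x2⟧ = {x1, x2, x3, x4, x6, x7, x13} ∩ {x4, x5, x7, x10, x12, x13} = {x4, x7, x13}
… ∩ ⟦that x8 covered⟧ = {x4, x7, x13} ∩ {x2, x3, x4, x5, x6, x7, x10, x11, x12, x13} = {x4, x7, x13}
… ∩ ⟦southern⟧ = {x4, x7, x13} ∩ {x1, x2, x4, x6, x7, x9, x10, x11, x13} = {x4, x7, x13}
… ∩ ⟦round⟧ = {x4, x7, x13} ∩ {x1, x3, x7, x8, x10, x11, x13} = {x7, x13}
So ⟦southern round bottle below x2 that x8 covered⟧ = {x7, x13}.

{x7, x13}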